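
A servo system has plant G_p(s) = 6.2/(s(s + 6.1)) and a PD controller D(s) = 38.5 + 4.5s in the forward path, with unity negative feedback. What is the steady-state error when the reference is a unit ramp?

0.0256

The loop has one pole at the origin (type 1). Velocity error constant K_v = lim_{s→0} s·D(s)G_p(s) = 38.5·6.2/6.1 = 39.13.
Steady-state error to a unit ramp: e_ss = 1/K_v = 0.0256.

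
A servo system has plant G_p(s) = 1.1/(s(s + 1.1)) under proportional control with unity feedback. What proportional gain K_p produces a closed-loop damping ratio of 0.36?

K_p = 2.12

Closed-loop characteristic equation: s² + 1.1s + K_p·1.1 = 0.
So ω_n = √(1.1K_p) and 2ζω_n = 1.1, giving ζ = 1.1/(2√(1.1K_p)).
Setting ζ = 0.36: √(1.1K_p) = 1.1/(2·0.36) = 1.528, so K_p = 2.334/1.1 = 2.12.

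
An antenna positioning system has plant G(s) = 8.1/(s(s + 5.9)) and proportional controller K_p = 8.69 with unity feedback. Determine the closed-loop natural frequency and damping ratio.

ω_n = 8.39 rad/s, ζ = 0.352

With unity feedback the closed-loop characteristic equation is s² + 5.9s + 8.69·8.1 = s² + 5.9s + 70.39 = 0.
Matching s² + 2ζω_n s + ω_n²: ω_n = √70.39 = 8.39 rad/s and 2ζω_n = 5.9, so ζ = 5.9/(2·8.39) = 0.352.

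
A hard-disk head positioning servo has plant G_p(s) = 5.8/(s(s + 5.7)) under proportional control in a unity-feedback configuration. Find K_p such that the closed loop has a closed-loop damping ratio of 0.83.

Closed-loop characteristic equation: s² + 5.7s + K_p·5.8 = 0.
So ω_n = √(5.8K_p) and 2ζω_n = 5.7, giving ζ = 5.7/(2√(5.8K_p)).
Setting ζ = 0.83: √(5.8K_p) = 5.7/(2·0.83) = 3.434, so K_p = 11.79/5.8 = 2.03.

K_p = 2.03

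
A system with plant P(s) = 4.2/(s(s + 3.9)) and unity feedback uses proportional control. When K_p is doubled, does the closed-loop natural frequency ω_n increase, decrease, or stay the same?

increase

ω_n = √(4.2·K_p), which grows with K_p.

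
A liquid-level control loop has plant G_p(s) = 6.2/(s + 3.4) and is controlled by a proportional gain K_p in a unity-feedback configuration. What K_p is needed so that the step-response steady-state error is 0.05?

K_p = 10.4

The loop is type 0, so e_ss(step) = 1/(1 + K_pos) with K_pos = K_p·G_p(0).
G_p(0) = 1.824. Require 1/(1 + K_p·1.824) = 0.05, so 1 + 1.824·K_p = 20.
K_p = (20 − 1)/1.824 = 10.4.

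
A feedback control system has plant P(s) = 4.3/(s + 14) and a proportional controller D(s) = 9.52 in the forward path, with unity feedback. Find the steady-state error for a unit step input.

The loop is type 0. Static position error constant K_pos = D(0)·P(0) = 9.52·0.3071 = 2.924.
Steady-state error to a unit step: e_ss = 1/(1+K_pos) = 1/3.924 = 0.255.

0.255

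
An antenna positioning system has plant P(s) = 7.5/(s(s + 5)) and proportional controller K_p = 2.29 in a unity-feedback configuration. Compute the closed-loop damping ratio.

ζ = 0.603

With unity feedback the closed-loop characteristic equation is s² + 5s + 2.29·7.5 = s² + 5s + 17.18 = 0.
Matching s² + 2ζω_n s + ω_n²: ω_n = √17.18 = 4.144 rad/s and 2ζω_n = 5, so ζ = 5/(2·4.144) = 0.603.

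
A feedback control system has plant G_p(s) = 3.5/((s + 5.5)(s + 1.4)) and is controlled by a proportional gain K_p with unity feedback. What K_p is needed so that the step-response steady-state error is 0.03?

The loop is type 0, so e_ss(step) = 1/(1 + K_pos) with K_pos = K_p·G_p(0).
G_p(0) = 0.4545. Require 1/(1 + K_p·0.4545) = 0.03, so 1 + 0.4545·K_p = 33.33.
K_p = (33.33 − 1)/0.4545 = 71.1.

K_p = 71.1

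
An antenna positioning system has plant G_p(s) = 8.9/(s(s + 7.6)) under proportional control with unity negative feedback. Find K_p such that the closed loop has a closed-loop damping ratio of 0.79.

K_p = 2.6

Closed-loop characteristic equation: s² + 7.6s + K_p·8.9 = 0.
So ω_n = √(8.9K_p) and 2ζω_n = 7.6, giving ζ = 7.6/(2√(8.9K_p)).
Setting ζ = 0.79: √(8.9K_p) = 7.6/(2·0.79) = 4.81, so K_p = 23.14/8.9 = 2.6.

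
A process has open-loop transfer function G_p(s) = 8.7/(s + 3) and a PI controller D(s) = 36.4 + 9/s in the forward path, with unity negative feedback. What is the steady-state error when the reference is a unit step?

The open loop D(s)G_p(s) has a pole at the origin (type 1), so the static position error constant is infinite and e_ss = 1/(1+∞) = 0.

0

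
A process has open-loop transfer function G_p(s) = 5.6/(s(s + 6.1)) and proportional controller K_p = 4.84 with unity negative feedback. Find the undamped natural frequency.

ω_n = 5.21 rad/s

1 + K_p·G_p(s) = 0 gives s² + 6.1s + 27.1 = 0.
Matching s² + 2ζω_n s + ω_n²: ω_n = √27.1 = 5.206 rad/s and 2ζω_n = 6.1, so ζ = 6.1/(2·5.206) = 0.586.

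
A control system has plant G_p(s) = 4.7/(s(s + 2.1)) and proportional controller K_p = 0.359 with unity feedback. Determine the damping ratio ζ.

The closed-loop denominator is s(s+2.1) + 0.359·4.7 = s² + 2.1s + 1.687.
So ω_n² = 1.687 ⇒ ω_n = 1.299 rad/s, and ζ = 2.1/(2ω_n) = 0.808.

ζ = 0.808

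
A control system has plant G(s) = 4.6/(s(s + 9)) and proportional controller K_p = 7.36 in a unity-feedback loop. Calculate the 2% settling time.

Closed-loop characteristic equation: s² + 9s + 33.86 = 0, so ω_n = 5.819 rad/s and ζ = 9/(2·5.819) = 0.7734.
2% settling time T_s ≈ 4/(ζω_n) = 4/4.5 = 0.889 s.

T_s ≈ 0.889 s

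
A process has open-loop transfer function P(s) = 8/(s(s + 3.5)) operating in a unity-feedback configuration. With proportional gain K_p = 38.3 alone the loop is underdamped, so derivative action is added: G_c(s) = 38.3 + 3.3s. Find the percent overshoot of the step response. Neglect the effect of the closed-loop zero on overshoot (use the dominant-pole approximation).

Forward path: (38.3 + 3.3s)·8/(s(s+3.5)). The closed-loop characteristic equation is s² + (3.5 + 8·3.3)s + 8·38.3 = 0.
That is s² + 29.9s + 306.4 = 0, so ω_n = 17.5 rad/s and ζ = 29.9/(2·17.5) = 0.8541.
%OS = 100·exp(−πζ/√(1−ζ²)) = 0.575%.

0.575%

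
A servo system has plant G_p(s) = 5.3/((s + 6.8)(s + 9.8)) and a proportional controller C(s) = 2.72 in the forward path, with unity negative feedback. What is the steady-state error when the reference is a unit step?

The loop is type 0. Static position error constant K_pos = C(0)·G_p(0) = 2.72·0.07953 = 0.2163.
Steady-state error to a unit step: e_ss = 1/(1+K_pos) = 1/1.216 = 0.822.

0.822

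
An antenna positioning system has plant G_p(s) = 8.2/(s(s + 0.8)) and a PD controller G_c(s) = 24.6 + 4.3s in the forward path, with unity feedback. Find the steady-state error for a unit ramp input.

0.00397

The loop has one pole at the origin (type 1). Velocity error constant K_v = lim_{s→0} s·G_c(s)G_p(s) = 24.6·8.2/0.8 = 252.1.
Steady-state error to a unit ramp: e_ss = 1/K_v = 0.00397.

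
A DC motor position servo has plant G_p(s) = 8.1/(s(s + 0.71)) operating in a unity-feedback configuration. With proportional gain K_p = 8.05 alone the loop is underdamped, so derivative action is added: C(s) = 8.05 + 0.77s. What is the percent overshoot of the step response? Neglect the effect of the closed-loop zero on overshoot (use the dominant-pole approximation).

Forward path: (8.05 + 0.77s)·8.1/(s(s+0.71)). The closed-loop characteristic equation is s² + (0.71 + 8.1·0.77)s + 8.1·8.05 = 0.
That is s² + 6.947s + 65.2 = 0, so ω_n = 8.075 rad/s and ζ = 6.947/(2·8.075) = 0.4302.
%OS = 100·exp(−πζ/√(1−ζ²)) = 22.4%.

22.4%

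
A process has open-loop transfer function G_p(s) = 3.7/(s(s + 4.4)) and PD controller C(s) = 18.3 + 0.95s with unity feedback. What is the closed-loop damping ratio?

Forward path: (18.3 + 0.95s)·3.7/(s(s+4.4)). The closed-loop characteristic equation is s² + (4.4 + 3.7·0.95)s + 3.7·18.3 = 0.
That is s² + 7.915s + 67.71 = 0, so ω_n = 8.229 rad/s and ζ = 7.915/(2·8.229) = 0.4809.

ζ = 0.481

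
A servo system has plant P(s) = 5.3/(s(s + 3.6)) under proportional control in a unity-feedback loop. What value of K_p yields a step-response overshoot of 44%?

K_p = 9.56

From %OS = 100·exp(−πζ/√(1−ζ²)) = 44%, ζ = −ln(0.44)/√(π²+ln²(0.44)) = 0.2528.
Characteristic equation s² + 3.6s + 5.3K_p = 0 gives ζ = 3.6/(2√(5.3K_p)).
Setting ζ = 0.2528: √(5.3K_p) = 3.6/(2·0.2528) = 7.119, so K_p = 50.68/5.3 = 9.56.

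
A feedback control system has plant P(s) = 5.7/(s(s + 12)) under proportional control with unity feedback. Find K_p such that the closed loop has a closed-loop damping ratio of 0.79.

Closed-loop characteristic equation: s² + 12s + K_p·5.7 = 0.
So ω_n = √(5.7K_p) and 2ζω_n = 12, giving ζ = 12/(2√(5.7K_p)).
Setting ζ = 0.79: √(5.7K_p) = 12/(2·0.79) = 7.595, so K_p = 57.68/5.7 = 10.1.

K_p = 10.1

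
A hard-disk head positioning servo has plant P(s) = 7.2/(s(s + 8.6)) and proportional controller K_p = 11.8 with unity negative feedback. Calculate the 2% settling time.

Closed-loop characteristic equation: s² + 8.6s + 84.96 = 0, so ω_n = 9.217 rad/s and ζ = 8.6/(2·9.217) = 0.4665.
2% settling time T_s ≈ 4/(ζω_n) = 4/4.3 = 0.93 s.

T_s ≈ 0.93 s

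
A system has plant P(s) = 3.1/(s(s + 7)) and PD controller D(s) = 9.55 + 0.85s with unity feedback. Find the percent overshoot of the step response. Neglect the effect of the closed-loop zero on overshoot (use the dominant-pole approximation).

Forward path: (9.55 + 0.85s)·3.1/(s(s+7)). The closed-loop characteristic equation is s² + (7 + 3.1·0.85)s + 3.1·9.55 = 0.
That is s² + 9.635s + 29.61 = 0, so ω_n = 5.441 rad/s and ζ = 9.635/(2·5.441) = 0.8854.
%OS = 100·exp(−πζ/√(1−ζ²)) = 0.252%.

0.252%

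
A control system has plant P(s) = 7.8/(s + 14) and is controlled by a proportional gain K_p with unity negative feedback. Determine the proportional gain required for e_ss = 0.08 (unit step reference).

K_p = 20.6

The loop is type 0, so e_ss(step) = 1/(1 + K_pos) with K_pos = K_p·P(0).
P(0) = 0.5571. Require 1/(1 + K_p·0.5571) = 0.08, so 1 + 0.5571·K_p = 12.5.
K_p = (12.5 − 1)/0.5571 = 20.6.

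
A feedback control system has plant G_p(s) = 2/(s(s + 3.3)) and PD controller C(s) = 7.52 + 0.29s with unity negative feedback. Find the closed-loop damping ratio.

Forward path: (7.52 + 0.29s)·2/(s(s+3.3)). The closed-loop characteristic equation is s² + (3.3 + 2·0.29)s + 2·7.52 = 0.
That is s² + 3.88s + 15.04 = 0, so ω_n = 3.878 rad/s and ζ = 3.88/(2·3.878) = 0.5002.

ζ = 0.5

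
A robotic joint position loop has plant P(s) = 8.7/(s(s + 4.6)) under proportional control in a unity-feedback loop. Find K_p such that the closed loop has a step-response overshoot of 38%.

From %OS = 100·exp(−πζ/√(1−ζ²)) = 38%, ζ = −ln(0.38)/√(π²+ln²(0.38)) = 0.2943.
Characteristic equation s² + 4.6s + 8.7K_p = 0 gives ζ = 4.6/(2√(8.7K_p)).
Setting ζ = 0.2943: √(8.7K_p) = 4.6/(2·0.2943) = 7.814, so K_p = 61.06/8.7 = 7.02.

K_p = 7.02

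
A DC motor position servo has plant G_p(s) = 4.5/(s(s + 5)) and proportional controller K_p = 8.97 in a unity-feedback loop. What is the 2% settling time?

From 1 + K_pG_p(s) = 0: s² + 5s + 40.37 = 0 ⇒ ω_n = 6.353, ζ = 0.3935.
2% settling time T_s ≈ 4/(ζω_n) = 4/2.5 = 1.6 s.

T_s ≈ 1.6 s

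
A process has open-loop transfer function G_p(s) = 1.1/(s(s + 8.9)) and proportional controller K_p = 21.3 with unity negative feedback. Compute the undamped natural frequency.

ω_n = 4.84 rad/s

1 + K_p·G_p(s) = 0 gives s² + 8.9s + 23.43 = 0.
So ω_n² = 23.43 ⇒ ω_n = 4.84 rad/s, and ζ = 8.9/(2ω_n) = 0.919.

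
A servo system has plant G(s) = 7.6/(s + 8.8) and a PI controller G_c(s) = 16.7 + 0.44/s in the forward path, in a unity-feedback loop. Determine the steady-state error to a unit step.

0

The open loop G_c(s)G(s) has a pole at the origin (type 1), so the static position error constant is infinite and e_ss = 1/(1+∞) = 0.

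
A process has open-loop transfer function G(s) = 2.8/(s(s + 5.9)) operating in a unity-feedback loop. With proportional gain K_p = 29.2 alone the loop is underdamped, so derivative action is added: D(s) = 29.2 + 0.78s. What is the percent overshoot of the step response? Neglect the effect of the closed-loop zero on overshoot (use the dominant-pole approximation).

Forward path: (29.2 + 0.78s)·2.8/(s(s+5.9)). The closed-loop characteristic equation is s² + (5.9 + 2.8·0.78)s + 2.8·29.2 = 0.
That is s² + 8.084s + 81.76 = 0, so ω_n = 9.042 rad/s and ζ = 8.084/(2·9.042) = 0.447.
%OS = 100·exp(−πζ/√(1−ζ²)) = 20.8%.

20.8%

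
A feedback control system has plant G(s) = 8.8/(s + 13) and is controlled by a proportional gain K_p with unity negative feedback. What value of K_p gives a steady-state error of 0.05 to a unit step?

The loop is type 0, so e_ss(step) = 1/(1 + K_pos) with K_pos = K_p·G(0).
G(0) = 0.6769. Require 1/(1 + K_p·0.6769) = 0.05, so 1 + 0.6769·K_p = 20.
K_p = (20 − 1)/0.6769 = 28.1.

K_p = 28.1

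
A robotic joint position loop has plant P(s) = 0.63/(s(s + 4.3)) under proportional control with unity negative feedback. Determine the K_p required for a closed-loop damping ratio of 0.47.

Closed-loop characteristic equation: s² + 4.3s + K_p·0.63 = 0.
So ω_n = √(0.63K_p) and 2ζω_n = 4.3, giving ζ = 4.3/(2√(0.63K_p)).
Setting ζ = 0.47: √(0.63K_p) = 4.3/(2·0.47) = 4.574, so K_p = 20.93/0.63 = 33.2.

K_p = 33.2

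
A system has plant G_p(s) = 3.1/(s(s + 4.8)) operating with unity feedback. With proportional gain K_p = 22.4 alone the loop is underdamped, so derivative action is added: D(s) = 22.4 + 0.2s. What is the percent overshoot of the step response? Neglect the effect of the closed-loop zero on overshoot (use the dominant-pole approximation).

33.9%

Forward path: (22.4 + 0.2s)·3.1/(s(s+4.8)). The closed-loop characteristic equation is s² + (4.8 + 3.1·0.2)s + 3.1·22.4 = 0.
That is s² + 5.42s + 69.44 = 0, so ω_n = 8.333 rad/s and ζ = 5.42/(2·8.333) = 0.3252.
%OS = 100·exp(−πζ/√(1−ζ²)) = 33.9%.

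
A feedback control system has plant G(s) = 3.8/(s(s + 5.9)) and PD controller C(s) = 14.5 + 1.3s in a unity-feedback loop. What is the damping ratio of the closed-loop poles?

ζ = 0.73

Forward path: (14.5 + 1.3s)·3.8/(s(s+5.9)). The closed-loop characteristic equation is s² + (5.9 + 3.8·1.3)s + 3.8·14.5 = 0.
That is s² + 10.84s + 55.1 = 0, so ω_n = 7.423 rad/s and ζ = 10.84/(2·7.423) = 0.7302.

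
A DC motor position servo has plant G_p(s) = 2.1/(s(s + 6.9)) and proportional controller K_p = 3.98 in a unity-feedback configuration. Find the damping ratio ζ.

ζ = 1.19

The closed-loop denominator is s(s+6.9) + 3.98·2.1 = s² + 6.9s + 8.358.
So ω_n² = 8.358 ⇒ ω_n = 2.891 rad/s, and ζ = 6.9/(2ω_n) = 1.19.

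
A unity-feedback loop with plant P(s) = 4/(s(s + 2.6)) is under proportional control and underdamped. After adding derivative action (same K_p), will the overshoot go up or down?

decrease

The derivative term adds K·K_d to the s-coefficient of the characteristic equation, raising 2ζω_n while ω_n is unchanged; ζ increases, so overshoot decreases.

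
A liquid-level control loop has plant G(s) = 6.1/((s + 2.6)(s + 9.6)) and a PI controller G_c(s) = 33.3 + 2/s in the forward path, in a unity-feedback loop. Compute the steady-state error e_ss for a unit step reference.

0

The open loop G_c(s)G(s) has a pole at the origin (type 1), so the static position error constant is infinite and e_ss = 1/(1+∞) = 0.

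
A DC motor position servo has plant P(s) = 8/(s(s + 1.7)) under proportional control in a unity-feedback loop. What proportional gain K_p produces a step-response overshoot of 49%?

From %OS = 100·exp(−πζ/√(1−ζ²)) = 49%, ζ = −ln(0.49)/√(π²+ln²(0.49)) = 0.2214.
Characteristic equation s² + 1.7s + 8K_p = 0 gives ζ = 1.7/(2√(8K_p)).
Setting ζ = 0.2214: √(8K_p) = 1.7/(2·0.2214) = 3.839, so K_p = 14.74/8 = 1.84.

K_p = 1.84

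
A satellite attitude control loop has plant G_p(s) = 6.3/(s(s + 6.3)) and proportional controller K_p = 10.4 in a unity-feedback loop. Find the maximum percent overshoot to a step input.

Closed-loop characteristic equation: s² + 6.3s + 65.52 = 0, so ω_n = 8.094 rad/s and ζ = 6.3/(2·8.094) = 0.3892.
%OS = 100·exp(−πζ/√(1−ζ²)) = 100·exp(−π·0.3892/√0.8486) = 26.5%.

26.5%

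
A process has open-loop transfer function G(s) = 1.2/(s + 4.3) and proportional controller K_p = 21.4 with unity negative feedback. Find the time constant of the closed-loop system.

Closed-loop transfer function: T(s) = K_p·G(s)/(1 + K_p·G(s)) = 25.68/(s + 4.3 + 25.68) = 25.68/(s + 29.98).
Time constant τ = 1/29.98 = 0.0334 s.

τ = 0.0334 s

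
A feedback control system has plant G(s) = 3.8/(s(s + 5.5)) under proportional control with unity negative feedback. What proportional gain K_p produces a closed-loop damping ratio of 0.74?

Closed-loop characteristic equation: s² + 5.5s + K_p·3.8 = 0.
So ω_n = √(3.8K_p) and 2ζω_n = 5.5, giving ζ = 5.5/(2√(3.8K_p)).
Setting ζ = 0.74: √(3.8K_p) = 5.5/(2·0.74) = 3.716, so K_p = 13.81/3.8 = 3.63.

K_p = 3.63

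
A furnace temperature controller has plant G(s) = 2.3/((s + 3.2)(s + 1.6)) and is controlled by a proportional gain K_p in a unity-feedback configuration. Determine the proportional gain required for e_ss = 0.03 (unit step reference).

The loop is type 0, so e_ss(step) = 1/(1 + K_pos) with K_pos = K_p·G(0).
G(0) = 0.4492. Require 1/(1 + K_p·0.4492) = 0.03, so 1 + 0.4492·K_p = 33.33.
K_p = (33.33 − 1)/0.4492 = 72.

K_p = 72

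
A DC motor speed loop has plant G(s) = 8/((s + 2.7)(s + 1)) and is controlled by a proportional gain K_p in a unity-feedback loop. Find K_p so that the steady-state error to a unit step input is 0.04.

The loop is type 0, so e_ss(step) = 1/(1 + K_pos) with K_pos = K_p·G(0).
G(0) = 2.963. Require 1/(1 + K_p·2.963) = 0.04, so 1 + 2.963·K_p = 25.
K_p = (25 − 1)/2.963 = 8.1.

K_p = 8.1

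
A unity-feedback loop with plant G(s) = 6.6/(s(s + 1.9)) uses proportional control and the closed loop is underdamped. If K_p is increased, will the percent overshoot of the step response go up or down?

increase

ζ = 1.9/(2√(6.6K_p)) decreases as K_p grows; lower damping means more overshoot.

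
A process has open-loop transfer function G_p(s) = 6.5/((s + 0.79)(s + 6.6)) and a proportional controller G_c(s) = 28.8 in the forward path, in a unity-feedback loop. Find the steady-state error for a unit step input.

The loop is type 0. Static position error constant K_pos = G_c(0)·G_p(0) = 28.8·1.247 = 35.9.
Steady-state error to a unit step: e_ss = 1/(1+K_pos) = 1/36.9 = 0.0271.

0.0271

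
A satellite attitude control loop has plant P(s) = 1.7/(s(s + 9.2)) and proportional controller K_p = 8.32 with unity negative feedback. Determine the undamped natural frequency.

ω_n = 3.76 rad/s

1 + K_p·P(s) = 0 gives s² + 9.2s + 14.14 = 0.
So ω_n² = 14.14 ⇒ ω_n = 3.761 rad/s, and ζ = 9.2/(2ω_n) = 1.22.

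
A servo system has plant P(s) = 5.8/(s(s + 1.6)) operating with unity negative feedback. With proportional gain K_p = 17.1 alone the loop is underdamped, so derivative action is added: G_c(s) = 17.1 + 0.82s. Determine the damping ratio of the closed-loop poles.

Forward path: (17.1 + 0.82s)·5.8/(s(s+1.6)). The closed-loop characteristic equation is s² + (1.6 + 5.8·0.82)s + 5.8·17.1 = 0.
That is s² + 6.356s + 99.18 = 0, so ω_n = 9.959 rad/s and ζ = 6.356/(2·9.959) = 0.3191.

ζ = 0.319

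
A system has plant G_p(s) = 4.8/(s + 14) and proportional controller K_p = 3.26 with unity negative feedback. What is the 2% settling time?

T_s ≈ 0.135 s

Closed-loop transfer function: T(s) = K_p·G_p(s)/(1 + K_p·G_p(s)) = 15.65/(s + 14 + 15.65) = 15.65/(s + 29.65).
Time constant τ = 1/29.65 = 0.03373 s, so the 2% settling time is about 4τ = 0.135 s.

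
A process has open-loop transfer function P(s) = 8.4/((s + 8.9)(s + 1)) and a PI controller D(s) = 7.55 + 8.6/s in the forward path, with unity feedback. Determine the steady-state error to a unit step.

The open loop D(s)P(s) has a pole at the origin (type 1), so the static position error constant is infinite and e_ss = 1/(1+∞) = 0.

0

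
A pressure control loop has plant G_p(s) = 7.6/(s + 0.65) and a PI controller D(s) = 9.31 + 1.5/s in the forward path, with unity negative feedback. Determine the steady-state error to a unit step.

The open loop D(s)G_p(s) has a pole at the origin (type 1), so the static position error constant is infinite and e_ss = 1/(1+∞) = 0.

0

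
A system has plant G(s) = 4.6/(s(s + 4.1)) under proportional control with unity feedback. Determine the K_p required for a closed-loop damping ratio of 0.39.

K_p = 6.01

Closed-loop characteristic equation: s² + 4.1s + K_p·4.6 = 0.
So ω_n = √(4.6K_p) and 2ζω_n = 4.1, giving ζ = 4.1/(2√(4.6K_p)).
Setting ζ = 0.39: √(4.6K_p) = 4.1/(2·0.39) = 5.256, so K_p = 27.63/4.6 = 6.01.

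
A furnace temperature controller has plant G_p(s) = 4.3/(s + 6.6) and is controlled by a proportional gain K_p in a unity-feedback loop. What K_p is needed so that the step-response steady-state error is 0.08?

For a type-0 loop with proportional control, e_ss = 1/(1 + K_p·G_p(0)).
G_p(0) = 0.6515. Require 1/(1 + K_p·0.6515) = 0.08, so 1 + 0.6515·K_p = 12.5.
K_p = (12.5 − 1)/0.6515 = 17.7.

K_p = 17.7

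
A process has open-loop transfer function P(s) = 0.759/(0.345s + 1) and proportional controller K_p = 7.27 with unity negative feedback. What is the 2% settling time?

T_s ≈ 0.212 s

Closed loop: T(s) = K_p·P/(1+K_p·P) = 5.518/(0.345s + 1 + 5.518), with pole at s = −(1 + 5.518)/0.345 = −18.89.
τ = 1/18.89 = 0.05293 s, so 2% settling time ≈ 4τ = 0.212 s.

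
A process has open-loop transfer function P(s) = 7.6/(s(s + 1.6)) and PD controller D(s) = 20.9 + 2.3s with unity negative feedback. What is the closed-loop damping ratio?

Forward path: (20.9 + 2.3s)·7.6/(s(s+1.6)). The closed-loop characteristic equation is s² + (1.6 + 7.6·2.3)s + 7.6·20.9 = 0.
That is s² + 19.08s + 158.8 = 0, so ω_n = 12.6 rad/s and ζ = 19.08/(2·12.6) = 0.757.

ζ = 0.757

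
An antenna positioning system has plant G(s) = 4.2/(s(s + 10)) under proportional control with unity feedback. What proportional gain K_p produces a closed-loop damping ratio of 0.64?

K_p = 14.5

Closed-loop characteristic equation: s² + 10s + K_p·4.2 = 0.
So ω_n = √(4.2K_p) and 2ζω_n = 10, giving ζ = 10/(2√(4.2K_p)).
Setting ζ = 0.64: √(4.2K_p) = 10/(2·0.64) = 7.812, so K_p = 61.04/4.2 = 14.5.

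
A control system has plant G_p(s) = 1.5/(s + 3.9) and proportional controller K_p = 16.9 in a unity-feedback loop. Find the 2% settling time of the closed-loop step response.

T_s ≈ 0.137 s

Closed-loop transfer function: T(s) = K_p·G_p(s)/(1 + K_p·G_p(s)) = 25.35/(s + 3.9 + 25.35) = 25.35/(s + 29.25).
Time constant τ = 1/29.25 = 0.03419 s, so the 2% settling time is about 4τ = 0.137 s.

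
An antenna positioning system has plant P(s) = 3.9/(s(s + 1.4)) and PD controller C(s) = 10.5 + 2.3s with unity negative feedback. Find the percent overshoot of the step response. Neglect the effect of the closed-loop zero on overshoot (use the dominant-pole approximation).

1.3%

Forward path: (10.5 + 2.3s)·3.9/(s(s+1.4)). The closed-loop characteristic equation is s² + (1.4 + 3.9·2.3)s + 3.9·10.5 = 0.
That is s² + 10.37s + 40.95 = 0, so ω_n = 6.399 rad/s and ζ = 10.37/(2·6.399) = 0.8103.
%OS = 100·exp(−πζ/√(1−ζ²)) = 1.3%.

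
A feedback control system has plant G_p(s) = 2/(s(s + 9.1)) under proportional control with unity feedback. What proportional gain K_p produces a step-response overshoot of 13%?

From %OS = 100·exp(−πζ/√(1−ζ²)) = 13%, ζ = −ln(0.13)/√(π²+ln²(0.13)) = 0.5446.
Characteristic equation s² + 9.1s + 2K_p = 0 gives ζ = 9.1/(2√(2K_p)).
Setting ζ = 0.5446: √(2K_p) = 9.1/(2·0.5446) = 8.354, so K_p = 69.79/2 = 34.9.

K_p = 34.9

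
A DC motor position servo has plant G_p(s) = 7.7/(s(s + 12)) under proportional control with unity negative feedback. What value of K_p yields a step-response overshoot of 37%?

From %OS = 100·exp(−πζ/√(1−ζ²)) = 37%, ζ = −ln(0.37)/√(π²+ln²(0.37)) = 0.3017.
Characteristic equation s² + 12s + 7.7K_p = 0 gives ζ = 12/(2√(7.7K_p)).
Setting ζ = 0.3017: √(7.7K_p) = 12/(2·0.3017) = 19.89, so K_p = 395.4/7.7 = 51.4.

K_p = 51.4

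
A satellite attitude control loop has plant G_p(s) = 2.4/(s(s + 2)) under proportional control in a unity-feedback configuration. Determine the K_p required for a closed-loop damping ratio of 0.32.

K_p = 4.07

Closed-loop characteristic equation: s² + 2s + K_p·2.4 = 0.
So ω_n = √(2.4K_p) and 2ζω_n = 2, giving ζ = 2/(2√(2.4K_p)).
Setting ζ = 0.32: √(2.4K_p) = 2/(2·0.32) = 3.125, so K_p = 9.766/2.4 = 4.07.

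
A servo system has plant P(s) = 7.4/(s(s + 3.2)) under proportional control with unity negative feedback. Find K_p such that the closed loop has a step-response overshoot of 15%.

From %OS = 100·exp(−πζ/√(1−ζ²)) = 15%, ζ = −ln(0.15)/√(π²+ln²(0.15)) = 0.5169.
Characteristic equation s² + 3.2s + 7.4K_p = 0 gives ζ = 3.2/(2√(7.4K_p)).
Setting ζ = 0.5169: √(7.4K_p) = 3.2/(2·0.5169) = 3.095, so K_p = 9.58/7.4 = 1.29.

K_p = 1.29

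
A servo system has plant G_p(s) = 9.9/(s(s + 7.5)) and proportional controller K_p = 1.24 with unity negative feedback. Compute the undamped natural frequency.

With unity feedback the closed-loop characteristic equation is s² + 7.5s + 1.24·9.9 = s² + 7.5s + 12.28 = 0.
So ω_n² = 12.28 ⇒ ω_n = 3.504 rad/s, and ζ = 7.5/(2ω_n) = 1.07.

ω_n = 3.5 rad/s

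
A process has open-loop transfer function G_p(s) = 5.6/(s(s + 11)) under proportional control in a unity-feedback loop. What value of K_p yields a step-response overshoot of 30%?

K_p = 42.2

From %OS = 100·exp(−πζ/√(1−ζ²)) = 30%, ζ = −ln(0.3)/√(π²+ln²(0.3)) = 0.3579.
Characteristic equation s² + 11s + 5.6K_p = 0 gives ζ = 11/(2√(5.6K_p)).
Setting ζ = 0.3579: √(5.6K_p) = 11/(2·0.3579) = 15.37, so K_p = 236.2/5.6 = 42.2.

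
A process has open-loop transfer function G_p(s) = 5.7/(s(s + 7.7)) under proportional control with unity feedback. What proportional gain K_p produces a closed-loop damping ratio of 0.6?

Closed-loop characteristic equation: s² + 7.7s + K_p·5.7 = 0.
So ω_n = √(5.7K_p) and 2ζω_n = 7.7, giving ζ = 7.7/(2√(5.7K_p)).
Setting ζ = 0.6: √(5.7K_p) = 7.7/(2·0.6) = 6.417, so K_p = 41.17/5.7 = 7.22.

K_p = 7.22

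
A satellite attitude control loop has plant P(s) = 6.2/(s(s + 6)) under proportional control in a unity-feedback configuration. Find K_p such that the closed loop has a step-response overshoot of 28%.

From %OS = 100·exp(−πζ/√(1−ζ²)) = 28%, ζ = −ln(0.28)/√(π²+ln²(0.28)) = 0.3755.
Characteristic equation s² + 6s + 6.2K_p = 0 gives ζ = 6/(2√(6.2K_p)).
Setting ζ = 0.3755: √(6.2K_p) = 6/(2·0.3755) = 7.989, so K_p = 63.82/6.2 = 10.3.

K_p = 10.3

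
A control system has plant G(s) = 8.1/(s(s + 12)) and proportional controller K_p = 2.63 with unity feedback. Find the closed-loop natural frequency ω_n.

ω_n = 4.62 rad/s

1 + K_p·G(s) = 0 gives s² + 12s + 21.3 = 0.
Matching s² + 2ζω_n s + ω_n²: ω_n = √21.3 = 4.616 rad/s and 2ζω_n = 12, so ζ = 12/(2·4.616) = 1.3.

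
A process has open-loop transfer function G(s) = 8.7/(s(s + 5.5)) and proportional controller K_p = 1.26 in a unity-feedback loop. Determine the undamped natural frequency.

ω_n = 3.31 rad/s

1 + K_p·G(s) = 0 gives s² + 5.5s + 10.96 = 0.
So ω_n² = 10.96 ⇒ ω_n = 3.311 rad/s, and ζ = 5.5/(2ω_n) = 0.831.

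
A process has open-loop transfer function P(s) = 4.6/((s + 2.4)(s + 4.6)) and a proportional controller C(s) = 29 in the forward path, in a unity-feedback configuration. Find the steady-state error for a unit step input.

0.0764

The loop is type 0. Static position error constant K_pos = C(0)·P(0) = 29·0.4167 = 12.08.
Steady-state error to a unit step: e_ss = 1/(1+K_pos) = 1/13.08 = 0.0764.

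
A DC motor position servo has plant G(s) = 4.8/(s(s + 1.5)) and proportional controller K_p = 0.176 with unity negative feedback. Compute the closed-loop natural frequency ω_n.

ω_n = 0.919 rad/s

With unity feedback the closed-loop characteristic equation is s² + 1.5s + 0.176·4.8 = s² + 1.5s + 0.8448 = 0.
Matching s² + 2ζω_n s + ω_n²: ω_n = √0.8448 = 0.9191 rad/s and 2ζω_n = 1.5, so ζ = 1.5/(2·0.9191) = 0.816.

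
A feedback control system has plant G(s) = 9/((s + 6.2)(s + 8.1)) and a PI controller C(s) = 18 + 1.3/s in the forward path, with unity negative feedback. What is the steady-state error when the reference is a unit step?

The open loop C(s)G(s) has a pole at the origin (type 1), so the static position error constant is infinite and e_ss = 1/(1+∞) = 0.

0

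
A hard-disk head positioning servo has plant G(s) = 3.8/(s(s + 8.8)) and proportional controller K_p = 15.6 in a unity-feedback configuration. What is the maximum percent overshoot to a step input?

11.2%

From 1 + K_pG(s) = 0: s² + 8.8s + 59.28 = 0 ⇒ ω_n = 7.699, ζ = 0.5715.
%OS = 100·exp(−πζ/√(1−ζ²)) = 100·exp(−π·0.5715/√0.6734) = 11.2%.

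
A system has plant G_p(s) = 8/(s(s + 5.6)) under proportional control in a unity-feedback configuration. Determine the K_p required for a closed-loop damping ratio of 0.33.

K_p = 9

Closed-loop characteristic equation: s² + 5.6s + K_p·8 = 0.
So ω_n = √(8K_p) and 2ζω_n = 5.6, giving ζ = 5.6/(2√(8K_p)).
Setting ζ = 0.33: √(8K_p) = 5.6/(2·0.33) = 8.485, so K_p = 71.99/8 = 9.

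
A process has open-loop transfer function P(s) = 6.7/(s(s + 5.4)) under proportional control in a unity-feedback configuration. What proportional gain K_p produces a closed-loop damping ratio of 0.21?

Closed-loop characteristic equation: s² + 5.4s + K_p·6.7 = 0.
So ω_n = √(6.7K_p) and 2ζω_n = 5.4, giving ζ = 5.4/(2√(6.7K_p)).
Setting ζ = 0.21: √(6.7K_p) = 5.4/(2·0.21) = 12.86, so K_p = 165.3/6.7 = 24.7.

K_p = 24.7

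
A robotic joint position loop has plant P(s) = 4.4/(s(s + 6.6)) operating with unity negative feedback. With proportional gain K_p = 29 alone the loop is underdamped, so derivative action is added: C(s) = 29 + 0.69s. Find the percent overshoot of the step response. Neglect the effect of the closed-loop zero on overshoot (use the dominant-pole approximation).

Forward path: (29 + 0.69s)·4.4/(s(s+6.6)). The closed-loop characteristic equation is s² + (6.6 + 4.4·0.69)s + 4.4·29 = 0.
That is s² + 9.636s + 127.6 = 0, so ω_n = 11.3 rad/s and ζ = 9.636/(2·11.3) = 0.4265.
%OS = 100·exp(−πζ/√(1−ζ²)) = 22.7%.

22.7%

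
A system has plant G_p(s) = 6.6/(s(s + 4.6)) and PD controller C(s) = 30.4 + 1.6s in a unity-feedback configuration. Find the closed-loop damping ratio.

ζ = 0.535

Forward path: (30.4 + 1.6s)·6.6/(s(s+4.6)). The closed-loop characteristic equation is s² + (4.6 + 6.6·1.6)s + 6.6·30.4 = 0.
That is s² + 15.16s + 200.6 = 0, so ω_n = 14.16 rad/s and ζ = 15.16/(2·14.16) = 0.5351.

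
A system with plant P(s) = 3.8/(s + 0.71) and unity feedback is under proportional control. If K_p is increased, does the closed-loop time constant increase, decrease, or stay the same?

The closed-loop bandwidth 0.71+K_p·3.8 grows with K_p, so τ shrinks.

decrease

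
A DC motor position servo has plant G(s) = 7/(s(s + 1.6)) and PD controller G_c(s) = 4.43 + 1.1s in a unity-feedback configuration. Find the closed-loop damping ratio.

Forward path: (4.43 + 1.1s)·7/(s(s+1.6)). The closed-loop characteristic equation is s² + (1.6 + 7·1.1)s + 7·4.43 = 0.
That is s² + 9.3s + 31.01 = 0, so ω_n = 5.569 rad/s and ζ = 9.3/(2·5.569) = 0.835.

ζ = 0.835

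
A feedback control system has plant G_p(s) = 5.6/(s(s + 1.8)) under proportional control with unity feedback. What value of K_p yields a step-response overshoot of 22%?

From %OS = 100·exp(−πζ/√(1−ζ²)) = 22%, ζ = −ln(0.22)/√(π²+ln²(0.22)) = 0.4342.
Characteristic equation s² + 1.8s + 5.6K_p = 0 gives ζ = 1.8/(2√(5.6K_p)).
Setting ζ = 0.4342: √(5.6K_p) = 1.8/(2·0.4342) = 2.073, so K_p = 4.297/5.6 = 0.767.

K_p = 0.767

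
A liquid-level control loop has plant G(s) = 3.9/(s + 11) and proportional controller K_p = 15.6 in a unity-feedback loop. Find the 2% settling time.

T_s ≈ 0.0557 s

Closed-loop transfer function: T(s) = K_p·G(s)/(1 + K_p·G(s)) = 60.84/(s + 11 + 60.84) = 60.84/(s + 71.84).
Time constant τ = 1/71.84 = 0.01392 s, so the 2% settling time is about 4τ = 0.0557 s.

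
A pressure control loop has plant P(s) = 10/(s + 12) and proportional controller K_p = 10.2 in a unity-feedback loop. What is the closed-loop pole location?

Closed-loop transfer function: T(s) = K_p·P(s)/(1 + K_p·P(s)) = 102/(s + 12 + 102) = 102/(s + 114).
The closed-loop pole is at s = −114.

s = -114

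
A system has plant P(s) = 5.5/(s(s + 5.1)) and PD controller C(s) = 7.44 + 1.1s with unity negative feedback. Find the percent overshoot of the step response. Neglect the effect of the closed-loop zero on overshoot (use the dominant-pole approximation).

Forward path: (7.44 + 1.1s)·5.5/(s(s+5.1)). The closed-loop characteristic equation is s² + (5.1 + 5.5·1.1)s + 5.5·7.44 = 0.
That is s² + 11.15s + 40.92 = 0, so ω_n = 6.397 rad/s and ζ = 11.15/(2·6.397) = 0.8715.
%OS = 100·exp(−πζ/√(1−ζ²)) = 0.376%.

0.376%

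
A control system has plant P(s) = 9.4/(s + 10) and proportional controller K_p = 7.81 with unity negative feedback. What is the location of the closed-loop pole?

Closed-loop transfer function: T(s) = K_p·P(s)/(1 + K_p·P(s)) = 73.41/(s + 10 + 73.41) = 73.41/(s + 83.41).
The closed-loop pole is at s = −83.41.

s = -83.41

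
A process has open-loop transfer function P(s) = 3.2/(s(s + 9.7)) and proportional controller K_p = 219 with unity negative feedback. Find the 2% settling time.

The closed-loop denominator s² + 9.7s + 700.8 gives ω_n = √700.8 = 26.47 and ζ = 9.7/(2ω_n) = 0.1832.
2% settling time T_s ≈ 4/(ζω_n) = 4/4.85 = 0.825 s.

T_s ≈ 0.825 s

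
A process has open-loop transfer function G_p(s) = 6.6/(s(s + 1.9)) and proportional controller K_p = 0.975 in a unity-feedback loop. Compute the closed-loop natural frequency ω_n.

With unity feedback the closed-loop characteristic equation is s² + 1.9s + 0.975·6.6 = s² + 1.9s + 6.435 = 0.
Matching s² + 2ζω_n s + ω_n²: ω_n = √6.435 = 2.537 rad/s and 2ζω_n = 1.9, so ζ = 1.9/(2·2.537) = 0.374.

ω_n = 2.54 rad/s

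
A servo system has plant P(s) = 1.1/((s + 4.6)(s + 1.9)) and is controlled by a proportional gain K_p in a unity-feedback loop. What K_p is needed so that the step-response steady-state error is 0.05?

Steady-state error for a unit step on this type-0 loop is 1/(1 + K_p·P(0)).
P(0) = 0.1259. Require 1/(1 + K_p·0.1259) = 0.05, so 1 + 0.1259·K_p = 20.
K_p = (20 − 1)/0.1259 = 151.

K_p = 151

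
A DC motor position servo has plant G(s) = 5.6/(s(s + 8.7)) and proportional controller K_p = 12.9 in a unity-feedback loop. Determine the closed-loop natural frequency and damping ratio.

With unity feedback the closed-loop characteristic equation is s² + 8.7s + 12.9·5.6 = s² + 8.7s + 72.24 = 0.
Matching s² + 2ζω_n s + ω_n²: ω_n = √72.24 = 8.499 rad/s and 2ζω_n = 8.7, so ζ = 8.7/(2·8.499) = 0.512.

ω_n = 8.5 rad/s, ζ = 0.512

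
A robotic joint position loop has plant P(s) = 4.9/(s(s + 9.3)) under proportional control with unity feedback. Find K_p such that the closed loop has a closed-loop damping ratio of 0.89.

K_p = 5.57

Closed-loop characteristic equation: s² + 9.3s + K_p·4.9 = 0.
So ω_n = √(4.9K_p) and 2ζω_n = 9.3, giving ζ = 9.3/(2√(4.9K_p)).
Setting ζ = 0.89: √(4.9K_p) = 9.3/(2·0.89) = 5.225, so K_p = 27.3/4.9 = 5.57.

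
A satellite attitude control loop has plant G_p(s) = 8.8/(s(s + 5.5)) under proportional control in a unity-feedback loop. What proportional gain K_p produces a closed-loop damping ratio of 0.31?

K_p = 8.94

Closed-loop characteristic equation: s² + 5.5s + K_p·8.8 = 0.
So ω_n = √(8.8K_p) and 2ζω_n = 5.5, giving ζ = 5.5/(2√(8.8K_p)).
Setting ζ = 0.31: √(8.8K_p) = 5.5/(2·0.31) = 8.871, so K_p = 78.69/8.8 = 8.94.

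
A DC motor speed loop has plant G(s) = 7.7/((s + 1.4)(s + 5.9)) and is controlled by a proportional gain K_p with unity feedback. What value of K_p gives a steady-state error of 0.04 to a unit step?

K_p = 25.7

The loop is type 0, so e_ss(step) = 1/(1 + K_pos) with K_pos = K_p·G(0).
G(0) = 0.9322. Require 1/(1 + K_p·0.9322) = 0.04, so 1 + 0.9322·K_p = 25.
K_p = (25 − 1)/0.9322 = 25.7.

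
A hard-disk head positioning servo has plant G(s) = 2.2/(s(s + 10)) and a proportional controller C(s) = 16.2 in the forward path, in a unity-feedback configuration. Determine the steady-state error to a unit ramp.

0.281

The loop has one pole at the origin (type 1). Velocity error constant K_v = lim_{s→0} s·C(s)G(s) = 16.2·2.2/10 = 3.564.
Steady-state error to a unit ramp: e_ss = 1/K_v = 0.281.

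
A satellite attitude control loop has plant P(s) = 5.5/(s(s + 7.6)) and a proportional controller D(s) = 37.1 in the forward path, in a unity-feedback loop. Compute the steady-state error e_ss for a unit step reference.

0

The open loop D(s)P(s) has a pole at the origin (type 1), so the static position error constant is infinite and e_ss = 1/(1+∞) = 0.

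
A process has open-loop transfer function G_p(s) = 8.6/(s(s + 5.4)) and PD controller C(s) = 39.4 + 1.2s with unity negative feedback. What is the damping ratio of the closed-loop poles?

Forward path: (39.4 + 1.2s)·8.6/(s(s+5.4)). The closed-loop characteristic equation is s² + (5.4 + 8.6·1.2)s + 8.6·39.4 = 0.
That is s² + 15.72s + 338.8 = 0, so ω_n = 18.41 rad/s and ζ = 15.72/(2·18.41) = 0.427.

ζ = 0.427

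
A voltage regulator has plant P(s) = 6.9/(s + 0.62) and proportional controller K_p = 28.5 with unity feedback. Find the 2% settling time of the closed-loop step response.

T_s ≈ 0.0203 s

Closed-loop transfer function: T(s) = K_p·P(s)/(1 + K_p·P(s)) = 196.7/(s + 0.62 + 196.7) = 196.7/(s + 197.3).
Time constant τ = 1/197.3 = 0.005069 s, so the 2% settling time is about 4τ = 0.0203 s.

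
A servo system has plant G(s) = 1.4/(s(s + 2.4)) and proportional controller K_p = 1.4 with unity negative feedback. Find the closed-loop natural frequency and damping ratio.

ω_n = 1.4 rad/s, ζ = 0.857

1 + K_p·G(s) = 0 gives s² + 2.4s + 1.96 = 0.
So ω_n² = 1.96 ⇒ ω_n = 1.4 rad/s, and ζ = 2.4/(2ω_n) = 0.857.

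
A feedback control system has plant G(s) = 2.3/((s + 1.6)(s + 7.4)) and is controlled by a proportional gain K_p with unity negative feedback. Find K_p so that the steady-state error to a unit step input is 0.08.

For a type-0 loop with proportional control, e_ss = 1/(1 + K_p·G(0)).
G(0) = 0.1943. Require 1/(1 + K_p·0.1943) = 0.08, so 1 + 0.1943·K_p = 12.5.
K_p = (12.5 − 1)/0.1943 = 59.2.

K_p = 59.2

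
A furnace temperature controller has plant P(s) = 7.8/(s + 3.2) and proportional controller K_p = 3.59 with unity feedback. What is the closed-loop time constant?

Closed-loop transfer function: T(s) = K_p·P(s)/(1 + K_p·P(s)) = 28/(s + 3.2 + 28) = 28/(s + 31.2).
Time constant τ = 1/31.2 = 0.032 s.

τ = 0.032 s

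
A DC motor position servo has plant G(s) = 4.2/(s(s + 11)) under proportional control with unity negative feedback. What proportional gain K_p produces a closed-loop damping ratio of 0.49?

Closed-loop characteristic equation: s² + 11s + K_p·4.2 = 0.
So ω_n = √(4.2K_p) and 2ζω_n = 11, giving ζ = 11/(2√(4.2K_p)).
Setting ζ = 0.49: √(4.2K_p) = 11/(2·0.49) = 11.22, so K_p = 126/4.2 = 30.

K_p = 30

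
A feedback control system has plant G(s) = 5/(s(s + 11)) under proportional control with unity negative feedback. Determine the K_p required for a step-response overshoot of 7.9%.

K_p = 15.3

From %OS = 100·exp(−πζ/√(1−ζ²)) = 7.9%, ζ = −ln(0.079)/√(π²+ln²(0.079)) = 0.6285.
Characteristic equation s² + 11s + 5K_p = 0 gives ζ = 11/(2√(5K_p)).
Setting ζ = 0.6285: √(5K_p) = 11/(2·0.6285) = 8.751, so K_p = 76.59/5 = 15.3.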